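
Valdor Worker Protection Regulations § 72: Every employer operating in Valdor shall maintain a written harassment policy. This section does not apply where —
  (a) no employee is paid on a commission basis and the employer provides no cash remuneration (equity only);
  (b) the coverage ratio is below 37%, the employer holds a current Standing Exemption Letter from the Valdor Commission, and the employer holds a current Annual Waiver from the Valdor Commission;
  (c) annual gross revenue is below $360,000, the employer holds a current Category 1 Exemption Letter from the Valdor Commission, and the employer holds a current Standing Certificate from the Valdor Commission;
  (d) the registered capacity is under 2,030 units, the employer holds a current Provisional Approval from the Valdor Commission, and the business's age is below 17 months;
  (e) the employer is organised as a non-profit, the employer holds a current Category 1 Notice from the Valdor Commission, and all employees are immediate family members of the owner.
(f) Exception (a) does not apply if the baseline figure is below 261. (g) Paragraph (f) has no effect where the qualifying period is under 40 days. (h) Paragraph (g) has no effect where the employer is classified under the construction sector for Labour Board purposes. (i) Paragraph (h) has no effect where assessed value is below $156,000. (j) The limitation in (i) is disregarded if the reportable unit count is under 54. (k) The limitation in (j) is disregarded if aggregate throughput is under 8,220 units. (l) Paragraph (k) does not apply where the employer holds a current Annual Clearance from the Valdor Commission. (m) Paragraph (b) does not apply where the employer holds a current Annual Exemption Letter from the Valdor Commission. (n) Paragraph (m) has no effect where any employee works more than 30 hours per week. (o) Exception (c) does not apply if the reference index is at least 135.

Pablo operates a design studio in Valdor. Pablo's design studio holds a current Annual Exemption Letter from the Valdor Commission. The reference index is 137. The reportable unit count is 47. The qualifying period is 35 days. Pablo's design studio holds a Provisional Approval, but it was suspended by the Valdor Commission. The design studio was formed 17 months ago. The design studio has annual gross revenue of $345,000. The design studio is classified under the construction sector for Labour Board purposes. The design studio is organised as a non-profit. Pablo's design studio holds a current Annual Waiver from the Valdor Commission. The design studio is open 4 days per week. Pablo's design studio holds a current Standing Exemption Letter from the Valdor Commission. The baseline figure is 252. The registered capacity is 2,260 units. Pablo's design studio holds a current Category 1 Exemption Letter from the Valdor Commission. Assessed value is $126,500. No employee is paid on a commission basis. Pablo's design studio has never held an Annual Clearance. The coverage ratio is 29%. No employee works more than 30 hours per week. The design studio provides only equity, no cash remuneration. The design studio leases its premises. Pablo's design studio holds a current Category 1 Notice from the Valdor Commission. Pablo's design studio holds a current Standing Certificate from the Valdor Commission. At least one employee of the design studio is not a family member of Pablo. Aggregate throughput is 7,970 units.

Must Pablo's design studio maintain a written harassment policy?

Exception (a)'s conditions are all satisfied: no employee is paid on commission; remuneration is equity-only. Applying paragraphs (f)–(l): (f) would limit (a) — the baseline figure is 252, below the 261 limit — but (g) sets (f) aside: (g) is engaged — the qualifying period is 35 days, under the 40 days limit. (h) would limit (g) — the design studio is classified under the construction sector — but (i) sets (h) aside: (i) operates — assessed value is $126,500, below the $156,000 limit. (j) would limit (i) — the reportable unit count is 47, under the 54 limit — but (k) sets (j) aside: (k) operates — aggregate throughput is 7,970 units, under the 8,220 units limit. (l) is not triggered (no current Annual Clearance is held), so (k) stands. Exception (a) stands.
Exception (b)'s conditions are all satisfied: the coverage ratio is 29%, below the 37% limit; a current Standing Exemption Letter is held; a current Annual Waiver is held. But applying paragraphs (m)–(n): (m) operates against (b): a current Annual Exemption Letter is held. (n) is inapplicable (no employee exceeds 30 hours/week), so (m) stands. (b) is therefore removed.
All of (c)'s requirements are met (annual gross revenue is $345,000, below the $360,000 limit; a current Category 1 Exemption Letter is held; a current Standing Certificate is held). Turning to paragraph (o): (o) is triggered — the reference index is 137, meeting the 135 threshold. (c) is therefore removed.
Exception (d) fails — the registered capacity is 2,260 units, not under 2,030 units.
Exception (e) does not apply: at least one employee is not a family member.

No — exception (a) applies; Pablo's design studio is not required to maintain a written harassment policy.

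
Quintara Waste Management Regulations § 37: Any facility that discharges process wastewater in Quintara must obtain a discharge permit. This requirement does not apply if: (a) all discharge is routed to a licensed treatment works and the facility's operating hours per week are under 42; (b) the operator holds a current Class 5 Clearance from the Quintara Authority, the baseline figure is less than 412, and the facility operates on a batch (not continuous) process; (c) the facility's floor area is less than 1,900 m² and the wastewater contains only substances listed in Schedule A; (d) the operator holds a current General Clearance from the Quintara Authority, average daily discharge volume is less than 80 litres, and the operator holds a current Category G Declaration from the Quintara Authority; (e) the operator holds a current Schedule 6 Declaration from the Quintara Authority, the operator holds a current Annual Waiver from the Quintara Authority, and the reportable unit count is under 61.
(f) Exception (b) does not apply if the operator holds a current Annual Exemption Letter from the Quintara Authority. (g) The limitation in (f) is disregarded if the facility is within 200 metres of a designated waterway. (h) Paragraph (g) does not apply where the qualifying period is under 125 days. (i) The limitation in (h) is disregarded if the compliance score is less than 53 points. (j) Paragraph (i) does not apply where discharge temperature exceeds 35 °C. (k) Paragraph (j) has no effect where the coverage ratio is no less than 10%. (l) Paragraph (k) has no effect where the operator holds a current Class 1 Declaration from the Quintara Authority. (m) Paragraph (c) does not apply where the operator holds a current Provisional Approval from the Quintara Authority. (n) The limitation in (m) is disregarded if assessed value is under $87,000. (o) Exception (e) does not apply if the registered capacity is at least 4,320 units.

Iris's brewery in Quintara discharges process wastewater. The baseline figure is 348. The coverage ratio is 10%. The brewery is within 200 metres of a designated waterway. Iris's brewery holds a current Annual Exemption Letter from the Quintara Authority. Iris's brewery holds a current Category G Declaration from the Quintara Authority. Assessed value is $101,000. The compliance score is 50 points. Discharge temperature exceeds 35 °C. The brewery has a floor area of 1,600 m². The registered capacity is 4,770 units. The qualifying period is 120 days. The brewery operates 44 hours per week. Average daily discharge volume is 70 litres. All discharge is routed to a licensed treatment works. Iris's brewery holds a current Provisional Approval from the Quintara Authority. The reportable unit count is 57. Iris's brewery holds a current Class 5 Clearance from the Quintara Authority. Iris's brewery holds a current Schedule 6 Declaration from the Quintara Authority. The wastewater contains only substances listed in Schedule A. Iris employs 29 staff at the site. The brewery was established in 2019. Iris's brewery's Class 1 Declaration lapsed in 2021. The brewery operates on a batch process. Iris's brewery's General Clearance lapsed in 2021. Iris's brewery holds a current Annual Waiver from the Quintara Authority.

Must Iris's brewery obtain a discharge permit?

Exception (a) requires that the facility's operating hours per week are under 42; but the facility's operating hours per week are 44, not under 42, so (a) is unavailable.
Exception (b) is satisfied on its face — a current Class 5 Clearance is held; the baseline figure is 348, less than the 412 limit; the facility operates on a batch process. Considering the limiting provisions: (f) is triggered (a current Annual Exemption Letter is held), but is displaced by (g): (g) is engaged — the brewery is within 200 m of a designated waterway. (h) would limit (g) — the qualifying period is 120 days, under the 125 days limit — but (i) sets (h) aside: (i) operates against (h): the compliance score is 50 points, less than the 53 points limit. (j) is triggered (discharge temperature exceeds 35 °C), but is itself disapplied by (k): (k) operates against (j): the coverage ratio is 10%, meeting the 10% threshold. (l), which would lift (k), is not engaged — the Class 1 Declaration is not current. So (b) applies.
Exception (c): the facility's floor area is 1,600 m², less than the 1,900 m² limit; the wastewater is Schedule-A-only — every condition holds. But: (m) operates against (c): a current Provisional Approval is held. (n) is not triggered (assessed value is $101,000, not under $87,000), so (m) stands. Exception (c) does not apply.
Exception (d) requires that the operator holds a current General Clearance from the Quintara Authority; but the General Clearance is not current, so (d) is unavailable.
All of (e)'s requirements are met (a current Schedule 6 Declaration is held; a current Annual Waiver is held; the reportable unit count is 57, under the 61 limit). But: (o) is engaged — the registered capacity is 4,770 units, meeting the 4,320 units threshold. (e) is therefore removed.

No — exception (b) applies; Iris's brewery is not required to obtain a discharge permit.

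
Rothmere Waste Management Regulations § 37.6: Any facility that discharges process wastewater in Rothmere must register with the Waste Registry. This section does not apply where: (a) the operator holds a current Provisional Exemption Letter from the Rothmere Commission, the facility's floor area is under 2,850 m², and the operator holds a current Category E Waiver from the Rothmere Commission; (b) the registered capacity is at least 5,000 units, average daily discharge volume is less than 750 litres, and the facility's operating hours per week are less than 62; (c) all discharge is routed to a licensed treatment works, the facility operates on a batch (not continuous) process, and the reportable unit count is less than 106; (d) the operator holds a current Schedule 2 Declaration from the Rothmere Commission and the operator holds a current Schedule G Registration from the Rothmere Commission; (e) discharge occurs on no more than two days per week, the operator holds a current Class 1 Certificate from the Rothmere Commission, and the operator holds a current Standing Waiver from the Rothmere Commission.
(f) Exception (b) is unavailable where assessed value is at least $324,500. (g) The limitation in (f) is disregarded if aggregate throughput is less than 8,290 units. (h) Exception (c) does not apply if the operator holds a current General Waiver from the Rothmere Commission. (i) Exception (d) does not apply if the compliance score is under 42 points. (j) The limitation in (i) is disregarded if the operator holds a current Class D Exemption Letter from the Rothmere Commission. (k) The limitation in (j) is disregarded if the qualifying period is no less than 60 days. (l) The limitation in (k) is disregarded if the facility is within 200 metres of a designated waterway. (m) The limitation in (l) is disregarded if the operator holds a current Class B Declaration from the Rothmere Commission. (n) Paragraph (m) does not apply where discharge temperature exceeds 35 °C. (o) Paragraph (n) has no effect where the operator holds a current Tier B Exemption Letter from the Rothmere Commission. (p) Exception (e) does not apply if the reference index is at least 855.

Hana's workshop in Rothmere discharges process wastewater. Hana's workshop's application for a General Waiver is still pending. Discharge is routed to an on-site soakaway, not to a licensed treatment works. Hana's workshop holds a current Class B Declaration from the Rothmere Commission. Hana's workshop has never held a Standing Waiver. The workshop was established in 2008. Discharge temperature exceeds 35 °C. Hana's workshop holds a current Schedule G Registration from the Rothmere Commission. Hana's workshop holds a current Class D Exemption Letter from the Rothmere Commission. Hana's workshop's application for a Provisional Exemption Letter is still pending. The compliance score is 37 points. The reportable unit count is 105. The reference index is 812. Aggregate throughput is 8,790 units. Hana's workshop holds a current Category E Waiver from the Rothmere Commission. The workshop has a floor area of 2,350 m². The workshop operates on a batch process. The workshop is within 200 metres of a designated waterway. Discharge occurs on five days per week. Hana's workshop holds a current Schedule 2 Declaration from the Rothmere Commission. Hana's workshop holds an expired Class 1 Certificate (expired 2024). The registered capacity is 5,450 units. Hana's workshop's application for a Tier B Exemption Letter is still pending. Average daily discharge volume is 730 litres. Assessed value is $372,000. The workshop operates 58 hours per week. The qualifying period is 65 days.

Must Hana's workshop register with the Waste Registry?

Exception (a) fails — no current Provisional Exemption Letter is held.
Exception (b): the registered capacity is 5,450 units, meeting the 5,000 units threshold; average daily discharge volume is 730 litres, less than the 750 litres limit; the facility's operating hours per week are 58, less than the 62 limit — every condition holds. However, paragraphs (f)–(g) must be considered: (f) applies — assessed value is $372,000, meeting the $324,500 threshold. (g) is not engaged (aggregate throughput is 8,790 units, not less than 8,290 units), so (f) stands. Exception (b) does not apply.
Exception (c) does not apply: discharge is not routed to a licensed treatment works.
Exception (d)'s conditions are all satisfied: a current Schedule 2 Declaration is held; a current Schedule G Registration is held. Considering the limiting provisions: (i) would limit (d) — the compliance score is 37 points, under the 42 points limit — but (j) sets (i) aside: (j) operates — a current Class D Exemption Letter is held. (k) would limit (j) — the qualifying period is 65 days, meeting the 60 days threshold — but (l) sets (k) aside: (l) is triggered — the workshop is within 200 m of a designated waterway. (m) would limit (l) — a current Class B Declaration is held — but (n) sets (m) aside: (n) operates — discharge temperature exceeds 35 °C. (o) is inapplicable (there is no Tier B Exemption Letter in force), so (n) stands. So (d) applies.
Exception (e) does not apply: discharge occurs on five days per week.

No — exception (d) applies; Hana's workshop is not required to register with the Waste Registry.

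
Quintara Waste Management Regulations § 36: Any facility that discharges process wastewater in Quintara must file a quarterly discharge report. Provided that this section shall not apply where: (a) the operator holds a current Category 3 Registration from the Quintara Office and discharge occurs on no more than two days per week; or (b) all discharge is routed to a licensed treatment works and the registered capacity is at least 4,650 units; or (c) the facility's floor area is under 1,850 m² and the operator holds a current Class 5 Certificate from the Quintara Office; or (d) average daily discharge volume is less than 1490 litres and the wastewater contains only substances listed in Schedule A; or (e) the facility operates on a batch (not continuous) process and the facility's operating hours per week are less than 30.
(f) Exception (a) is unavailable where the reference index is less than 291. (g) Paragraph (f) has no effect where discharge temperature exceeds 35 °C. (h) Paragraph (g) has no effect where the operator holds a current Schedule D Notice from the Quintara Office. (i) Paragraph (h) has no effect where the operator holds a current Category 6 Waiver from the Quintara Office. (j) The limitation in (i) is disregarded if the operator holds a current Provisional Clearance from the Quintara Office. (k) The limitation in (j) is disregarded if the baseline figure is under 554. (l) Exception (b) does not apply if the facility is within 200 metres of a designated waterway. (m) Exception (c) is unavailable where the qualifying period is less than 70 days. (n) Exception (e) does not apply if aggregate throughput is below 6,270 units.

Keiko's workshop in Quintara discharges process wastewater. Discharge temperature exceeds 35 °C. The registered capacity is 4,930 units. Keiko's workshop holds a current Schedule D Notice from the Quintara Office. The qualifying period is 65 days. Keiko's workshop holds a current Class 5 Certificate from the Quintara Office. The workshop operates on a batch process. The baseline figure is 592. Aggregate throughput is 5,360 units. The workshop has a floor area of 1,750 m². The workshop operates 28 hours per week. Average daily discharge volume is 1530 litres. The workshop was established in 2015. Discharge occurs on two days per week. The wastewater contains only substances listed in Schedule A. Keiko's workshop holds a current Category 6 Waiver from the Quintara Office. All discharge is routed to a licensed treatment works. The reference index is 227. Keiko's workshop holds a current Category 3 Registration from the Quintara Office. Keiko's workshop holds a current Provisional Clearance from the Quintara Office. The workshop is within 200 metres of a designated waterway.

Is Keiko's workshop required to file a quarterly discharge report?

Exception (a): a current Category 3 Registration is held; discharge occurs on no more than two days per week — every condition holds. Turning to paragraphs (f)–(k): (f) is engaged — the reference index is 227, less than the 291 limit. (g) would limit (f) — discharge temperature exceeds 35 °C — but (h) sets (g) aside: (h) operates against (g): a current Schedule D Notice is held. (i) applies (a current Category 6 Waiver is held), but is overridden by (j): (j) is engaged — a current Provisional Clearance is held. (k) is not engaged (the baseline figure is 592, not under 554), so (j) stands. So (a) is unavailable.
Exception (b): discharge is routed to a licensed treatment works; the registered capacity is 4,930 units, meeting the 4,650 units threshold — every condition holds. However, paragraph (l) must be considered: (l) operates — the workshop is within 200 m of a designated waterway. So (b) is unavailable.
All of (c)'s requirements are met (the facility's floor area is 1,750 m², under the 1,850 m² limit; a current Class 5 Certificate is held). However, paragraph (m) must be considered: (m) is triggered — the qualifying period is 65 days, less than the 70 days limit. Exception (c) does not apply.
Exception (d) does not apply: average daily discharge volume is 1530 litres, not less than 1490 litres.
All of (e)'s requirements are met (the facility operates on a batch process; the facility's operating hours per week are 28, less than the 30 limit). Turning to paragraph (n): (n) applies — aggregate throughput is 5,360 units, below the 6,270 units limit. Exception (e) does not apply.
No exception is made out. Keiko's workshop falls within the general rule.

Yes — Keiko's workshop must file a quarterly discharge report.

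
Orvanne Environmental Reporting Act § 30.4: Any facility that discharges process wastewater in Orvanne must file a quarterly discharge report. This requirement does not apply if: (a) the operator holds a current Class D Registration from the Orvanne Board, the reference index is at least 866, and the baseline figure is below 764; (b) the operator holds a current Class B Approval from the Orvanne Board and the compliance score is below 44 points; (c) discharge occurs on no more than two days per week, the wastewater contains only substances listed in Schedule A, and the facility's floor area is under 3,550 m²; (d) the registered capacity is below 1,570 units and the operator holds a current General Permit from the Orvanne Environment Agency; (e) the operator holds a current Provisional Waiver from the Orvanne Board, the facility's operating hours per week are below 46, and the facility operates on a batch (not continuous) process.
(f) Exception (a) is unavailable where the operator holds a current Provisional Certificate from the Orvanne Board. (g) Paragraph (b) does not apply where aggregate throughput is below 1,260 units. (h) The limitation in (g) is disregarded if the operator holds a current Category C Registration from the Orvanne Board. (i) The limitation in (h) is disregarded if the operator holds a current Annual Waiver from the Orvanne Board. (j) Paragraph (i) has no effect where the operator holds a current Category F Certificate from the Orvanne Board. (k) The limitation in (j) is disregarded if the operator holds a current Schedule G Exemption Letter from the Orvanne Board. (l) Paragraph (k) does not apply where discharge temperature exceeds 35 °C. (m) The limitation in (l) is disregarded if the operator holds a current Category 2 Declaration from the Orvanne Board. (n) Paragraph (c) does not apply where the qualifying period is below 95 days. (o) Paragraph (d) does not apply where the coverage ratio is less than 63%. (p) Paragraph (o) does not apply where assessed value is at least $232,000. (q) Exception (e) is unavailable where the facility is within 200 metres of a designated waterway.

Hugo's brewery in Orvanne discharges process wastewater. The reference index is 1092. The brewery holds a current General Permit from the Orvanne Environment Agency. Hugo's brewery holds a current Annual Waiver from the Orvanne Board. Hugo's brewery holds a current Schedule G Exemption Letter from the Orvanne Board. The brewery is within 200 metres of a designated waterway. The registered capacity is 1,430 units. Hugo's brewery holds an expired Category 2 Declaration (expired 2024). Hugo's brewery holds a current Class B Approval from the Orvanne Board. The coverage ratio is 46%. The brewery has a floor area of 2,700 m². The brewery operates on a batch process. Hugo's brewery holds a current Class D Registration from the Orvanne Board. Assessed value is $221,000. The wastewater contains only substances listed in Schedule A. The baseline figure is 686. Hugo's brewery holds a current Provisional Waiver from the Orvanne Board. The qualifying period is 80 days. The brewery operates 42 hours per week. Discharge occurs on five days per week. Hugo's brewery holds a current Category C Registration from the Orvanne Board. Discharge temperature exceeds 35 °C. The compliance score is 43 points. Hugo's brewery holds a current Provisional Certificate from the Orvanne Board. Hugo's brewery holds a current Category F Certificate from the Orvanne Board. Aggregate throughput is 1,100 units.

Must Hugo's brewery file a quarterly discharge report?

Exception (a)'s conditions are all satisfied: a current Class D Registration is held; the reference index is 1,092, meeting the 866 threshold; the baseline figure is 686, below the 764 limit. But applying paragraph (f): (f) operates against (a): a current Provisional Certificate is held. (a) is therefore removed.
All of (b)'s requirements are met (a current Class B Approval is held; the compliance score is 43 points, below the 44 points limit). As to paragraphs (g)–(m): (g) would limit (b) — aggregate throughput is 1,100 units, below the 1,260 units limit — but (h) sets (g) aside: (h) operates — a current Category C Registration is held. (i) would limit (h) — a current Annual Waiver is held — but (j) sets (i) aside: (j) operates against (i): a current Category F Certificate is held. (k) would limit (j) — a current Schedule G Exemption Letter is held — but (l) sets (k) aside: (l) applies — discharge temperature exceeds 35 °C. (m), which would lift (l), is not engaged — no current Category 2 Declaration is held. (b) remains available.
Exception (c) does not apply: discharge occurs on five days per week.
Exception (d) is satisfied on its face — the registered capacity is 1,430 units, below the 1,570 units limit; a current General Permit is held. However, paragraphs (o)–(p) must be considered: (o) operates against (d): the coverage ratio is 46%, less than the 63% limit. (p) does not operate here (assessed value is $221,000, short of $232,000), so (o) stands. (d) is therefore removed.
Exception (e) is satisfied on its face — a current Provisional Waiver is held; the facility's operating hours per week are 42, below the 46 limit; the facility operates on a batch process. However, paragraph (q) must be considered: (q) operates against (e): the brewery is within 200 m of a designated waterway. (e) is therefore removed.

No — exception (b) applies; Hugo's brewery is not required to file a quarterly discharge report.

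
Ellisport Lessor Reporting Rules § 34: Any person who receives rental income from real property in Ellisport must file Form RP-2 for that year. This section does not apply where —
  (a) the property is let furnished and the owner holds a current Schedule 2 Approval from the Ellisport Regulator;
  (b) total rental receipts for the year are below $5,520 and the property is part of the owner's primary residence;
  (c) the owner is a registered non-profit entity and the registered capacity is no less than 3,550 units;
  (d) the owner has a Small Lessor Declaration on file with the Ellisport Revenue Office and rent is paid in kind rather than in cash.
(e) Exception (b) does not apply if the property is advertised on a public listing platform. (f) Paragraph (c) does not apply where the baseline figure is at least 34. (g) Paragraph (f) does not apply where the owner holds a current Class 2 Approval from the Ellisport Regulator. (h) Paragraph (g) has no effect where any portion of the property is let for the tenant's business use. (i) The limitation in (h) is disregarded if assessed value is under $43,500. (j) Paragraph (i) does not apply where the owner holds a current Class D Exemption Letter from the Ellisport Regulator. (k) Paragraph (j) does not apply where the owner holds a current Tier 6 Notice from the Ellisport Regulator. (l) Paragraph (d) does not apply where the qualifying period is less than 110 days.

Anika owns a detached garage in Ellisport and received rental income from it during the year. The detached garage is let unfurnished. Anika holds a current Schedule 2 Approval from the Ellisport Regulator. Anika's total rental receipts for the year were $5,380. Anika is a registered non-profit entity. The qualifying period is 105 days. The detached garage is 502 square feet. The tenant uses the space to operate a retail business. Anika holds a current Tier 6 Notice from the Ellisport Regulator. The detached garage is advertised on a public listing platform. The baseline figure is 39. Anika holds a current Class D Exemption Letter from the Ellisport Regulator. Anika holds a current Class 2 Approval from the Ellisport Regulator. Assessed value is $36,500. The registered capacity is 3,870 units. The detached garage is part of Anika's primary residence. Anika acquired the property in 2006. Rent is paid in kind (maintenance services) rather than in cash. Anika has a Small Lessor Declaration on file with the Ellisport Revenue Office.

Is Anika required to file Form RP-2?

No — exception (c) applies; Anika is not required to file Form RP-2.

Exception (a) requires that the property is let furnished; but the property is let unfurnished, so (a) is unavailable.
Exception (b)'s conditions are all satisfied: total rental receipts for the year are $5,380, below the $5,520 limit; the detached garage is part of the primary residence. But applying paragraph (e): (e) operates against (b): the property is publicly advertised. So (b) is unavailable.
Exception (c): Anika is a registered non-profit; the registered capacity is 3,870 units, meeting the 3,550 units threshold — every condition holds. Considering the limiting provisions: (f) applies (the baseline figure is 39, meeting the 34 threshold), but is overridden by (g): (g) applies — a current Class 2 Approval is held. (h) would limit (g) — the space is let for business use — but (i) sets (h) aside: (i) operates against (h): assessed value is $36,500, under the $43,500 limit. (j) is engaged (a current Class D Exemption Letter is held), but yields to (k): (k) operates against (j): a current Tier 6 Notice is held. So (c) applies.
Exception (d)'s conditions are all satisfied: a Small Lessor Declaration is on file; rent is paid in kind. But applying paragraph (l): (l) operates — the qualifying period is 105 days, less than the 110 days limit. (d) is therefore removed.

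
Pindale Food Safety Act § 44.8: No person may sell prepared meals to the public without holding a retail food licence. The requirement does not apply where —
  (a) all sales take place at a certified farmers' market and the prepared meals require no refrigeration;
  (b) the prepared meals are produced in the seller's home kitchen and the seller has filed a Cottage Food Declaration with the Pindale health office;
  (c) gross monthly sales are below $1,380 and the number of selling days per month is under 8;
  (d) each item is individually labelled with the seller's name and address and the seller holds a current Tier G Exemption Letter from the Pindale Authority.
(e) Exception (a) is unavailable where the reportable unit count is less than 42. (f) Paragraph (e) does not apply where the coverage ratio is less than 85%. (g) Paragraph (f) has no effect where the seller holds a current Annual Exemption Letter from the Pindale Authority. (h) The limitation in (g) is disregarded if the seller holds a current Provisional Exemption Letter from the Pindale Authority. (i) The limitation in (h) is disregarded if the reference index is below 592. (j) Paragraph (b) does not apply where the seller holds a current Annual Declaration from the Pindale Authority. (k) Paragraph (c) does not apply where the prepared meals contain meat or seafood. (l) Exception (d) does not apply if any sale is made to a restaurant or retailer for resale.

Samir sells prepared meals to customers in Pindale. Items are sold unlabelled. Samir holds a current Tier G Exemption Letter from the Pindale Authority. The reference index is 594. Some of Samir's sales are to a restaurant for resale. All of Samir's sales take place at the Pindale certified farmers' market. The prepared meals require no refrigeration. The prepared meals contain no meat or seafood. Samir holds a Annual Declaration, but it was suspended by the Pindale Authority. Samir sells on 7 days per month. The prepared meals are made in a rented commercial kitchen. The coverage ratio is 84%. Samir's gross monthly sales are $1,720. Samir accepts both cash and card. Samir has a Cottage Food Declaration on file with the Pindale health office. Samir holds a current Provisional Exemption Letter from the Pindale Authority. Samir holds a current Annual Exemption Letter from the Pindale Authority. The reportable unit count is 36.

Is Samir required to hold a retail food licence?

No — exception (a) applies; Samir is not required to hold a retail food licence.

Exception (a): all sales are at a certified farmers' market; the prepared meals are shelf-stable — every condition holds. As to paragraphs (e)–(i): (e) would limit (a) — the reportable unit count is 36, less than the 42 limit — but (f) sets (e) aside: (f) operates against (e): the coverage ratio is 84%, less than the 85% limit. (g) is triggered (a current Annual Exemption Letter is held), but is itself disapplied by (h): (h) operates against (g): a current Provisional Exemption Letter is held. (i), which would lift (h), does not operate here — the reference index is 594, not below 592. Exception (a) stands.
Exception (b) fails — the prepared meals are made in a commercial kitchen, not a home kitchen.
Exception (c) does not apply: gross monthly sales are $1,720, not below $1,380.
Exception (d) requires that each item is individually labelled with the seller's name and address; but items are sold unlabelled, so (d) is unavailable.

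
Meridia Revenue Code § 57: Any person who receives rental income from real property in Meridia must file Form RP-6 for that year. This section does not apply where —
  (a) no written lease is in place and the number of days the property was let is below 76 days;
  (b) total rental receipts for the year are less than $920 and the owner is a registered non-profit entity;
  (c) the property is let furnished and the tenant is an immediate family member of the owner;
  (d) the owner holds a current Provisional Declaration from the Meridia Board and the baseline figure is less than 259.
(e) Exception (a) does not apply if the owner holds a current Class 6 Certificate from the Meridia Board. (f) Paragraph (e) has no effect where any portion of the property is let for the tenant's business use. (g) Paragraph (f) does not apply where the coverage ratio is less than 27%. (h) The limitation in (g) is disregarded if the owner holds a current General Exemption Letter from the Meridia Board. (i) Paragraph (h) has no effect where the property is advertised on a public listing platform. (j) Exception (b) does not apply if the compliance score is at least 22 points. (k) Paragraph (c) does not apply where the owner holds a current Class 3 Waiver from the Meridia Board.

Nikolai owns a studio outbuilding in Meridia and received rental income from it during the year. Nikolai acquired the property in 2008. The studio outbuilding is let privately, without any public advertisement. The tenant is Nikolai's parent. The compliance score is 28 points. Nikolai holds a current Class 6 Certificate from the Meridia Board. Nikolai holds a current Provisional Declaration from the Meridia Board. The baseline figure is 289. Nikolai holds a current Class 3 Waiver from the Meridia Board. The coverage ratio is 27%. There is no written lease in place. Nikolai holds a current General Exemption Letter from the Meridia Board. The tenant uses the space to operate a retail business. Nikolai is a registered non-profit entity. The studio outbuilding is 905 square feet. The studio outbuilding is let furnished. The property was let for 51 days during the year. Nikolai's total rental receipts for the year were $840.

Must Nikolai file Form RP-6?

No — exception (a) applies; Nikolai is not required to file Form RP-6.

Exception (a) is satisfied on its face — there is no written lease; the number of days the property was let is 51 days, below the 76 days limit. Considering the limiting provisions: (e) would limit (a) — a current Class 6 Certificate is held — but (f) sets (e) aside: (f) operates — the space is let for business use. (g), which would lift (f), is not engaged — the coverage ratio is 27%, not less than 27%. Exception (a) stands.
Exception (b): total rental receipts for the year are $840, less than the $920 limit; Nikolai is a registered non-profit — every condition holds. However, paragraph (j) must be considered: (j) operates against (b): the compliance score is 28 points, meeting the 22 points threshold. So (b) is unavailable.
Exception (c) is satisfied on its face — the property is let furnished; the tenant is an immediate family member. Turning to paragraph (k): (k) is triggered — a current Class 3 Waiver is held. Exception (c) does not apply.
Exception (d) requires that the baseline figure is less than 259; but the baseline figure is 289, not less than 259, so (d) is unavailable.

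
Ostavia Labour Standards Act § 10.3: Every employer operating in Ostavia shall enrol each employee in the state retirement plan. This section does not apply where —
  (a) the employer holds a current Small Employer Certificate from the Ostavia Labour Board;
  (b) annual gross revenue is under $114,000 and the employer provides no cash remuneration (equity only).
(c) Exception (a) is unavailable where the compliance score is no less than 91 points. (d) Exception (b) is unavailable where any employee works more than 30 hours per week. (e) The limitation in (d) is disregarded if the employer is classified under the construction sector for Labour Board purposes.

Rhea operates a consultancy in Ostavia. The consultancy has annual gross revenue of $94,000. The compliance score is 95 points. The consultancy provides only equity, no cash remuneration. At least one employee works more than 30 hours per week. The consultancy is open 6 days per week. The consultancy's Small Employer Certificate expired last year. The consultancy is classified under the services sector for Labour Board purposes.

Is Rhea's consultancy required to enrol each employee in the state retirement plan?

Exception (a) fails — the Small Employer Certificate has expired.
Exception (b)'s conditions are all satisfied: annual gross revenue is $94,000, under the $114,000 limit; remuneration is equity-only. But applying paragraphs (d)–(e): (d) operates against (b): at least one employee exceeds 30 hours/week. (e) is not engaged (the consultancy is classified under the services sector), so (d) stands. Exception (b) does not apply.
No exception applies. The general rule governs.

Yes — Rhea's consultancy must enrol each employee in the state retirement plan.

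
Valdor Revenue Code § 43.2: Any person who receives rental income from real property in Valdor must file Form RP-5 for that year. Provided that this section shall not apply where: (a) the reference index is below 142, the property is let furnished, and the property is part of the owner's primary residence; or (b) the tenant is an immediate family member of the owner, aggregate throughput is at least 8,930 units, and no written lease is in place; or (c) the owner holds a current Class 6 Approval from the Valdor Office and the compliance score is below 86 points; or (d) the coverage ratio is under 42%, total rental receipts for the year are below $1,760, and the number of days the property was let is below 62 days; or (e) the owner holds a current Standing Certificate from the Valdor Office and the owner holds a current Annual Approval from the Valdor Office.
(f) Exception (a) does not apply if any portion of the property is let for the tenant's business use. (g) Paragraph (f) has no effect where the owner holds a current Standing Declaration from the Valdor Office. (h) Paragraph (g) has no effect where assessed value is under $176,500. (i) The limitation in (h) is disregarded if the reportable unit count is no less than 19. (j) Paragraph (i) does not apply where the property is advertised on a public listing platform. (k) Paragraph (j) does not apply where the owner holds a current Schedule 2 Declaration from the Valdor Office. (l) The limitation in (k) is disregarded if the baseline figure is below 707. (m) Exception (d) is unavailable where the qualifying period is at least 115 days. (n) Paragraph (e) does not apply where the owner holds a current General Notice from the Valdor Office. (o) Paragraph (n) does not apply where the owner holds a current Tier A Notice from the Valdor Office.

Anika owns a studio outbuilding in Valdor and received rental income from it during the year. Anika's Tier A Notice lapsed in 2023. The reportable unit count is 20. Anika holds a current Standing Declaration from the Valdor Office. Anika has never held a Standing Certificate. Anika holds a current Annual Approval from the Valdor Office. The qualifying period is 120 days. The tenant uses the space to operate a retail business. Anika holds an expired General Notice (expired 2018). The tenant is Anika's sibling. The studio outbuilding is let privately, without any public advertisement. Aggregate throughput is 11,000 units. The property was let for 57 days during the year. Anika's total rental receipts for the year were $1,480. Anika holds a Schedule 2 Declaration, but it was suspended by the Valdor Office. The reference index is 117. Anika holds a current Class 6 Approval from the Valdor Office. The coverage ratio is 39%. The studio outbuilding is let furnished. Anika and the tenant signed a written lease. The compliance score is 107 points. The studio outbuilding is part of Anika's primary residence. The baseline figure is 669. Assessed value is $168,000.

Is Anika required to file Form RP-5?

No — exception (a) applies; Anika is not required to file Form RP-5.

All of (a)'s requirements are met (the reference index is 117, below the 142 limit; the property is let furnished; the studio outbuilding is part of the primary residence). Under paragraphs (f)–(l): (f) would limit (a) — the space is let for business use — but (g) sets (f) aside: (g) is engaged — a current Standing Declaration is held. (h) operates (assessed value is $168,000, under the $176,500 limit), but is set aside by (i): (i) operates — the reportable unit count is 20, meeting the 19 threshold. (j), which would lift (i), is not triggered — the property is let privately without advertisement. So (a) applies.
Exception (b) requires that no written lease is in place; but a written lease is in place, so (b) is unavailable.
Exception (c) requires that the compliance score is below 86 points; but the compliance score is 107 points, not below 86 points, so (c) is unavailable.
Exception (d): the coverage ratio is 39%, under the 42% limit; total rental receipts for the year are $1,480, below the $1,760 limit; the number of days the property was let is 57 days, below the 62 days limit — every condition holds. However, paragraph (m) must be considered: (m) is triggered — the qualifying period is 120 days, meeting the 115 days threshold. (d) is therefore removed.
Exception (e) fails — there is no Standing Certificate in force.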